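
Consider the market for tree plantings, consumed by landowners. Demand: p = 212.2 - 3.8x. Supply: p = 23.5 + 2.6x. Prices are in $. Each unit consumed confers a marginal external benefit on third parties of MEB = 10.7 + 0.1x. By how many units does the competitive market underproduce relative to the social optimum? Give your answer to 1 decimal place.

Market equilibrium (private): 23.5 + 2.6x = 212.2 - 3.8x → x_m = 29.4844.
Social marginal benefit = demand + MEB = 222.9 - 3.7x.
Set SMB = MC: 222.9 - 3.7x = 23.5 + 2.6x → x* = 31.6508.
Gap = |29.4844 − 31.6508| = 2.1664.

2.2 units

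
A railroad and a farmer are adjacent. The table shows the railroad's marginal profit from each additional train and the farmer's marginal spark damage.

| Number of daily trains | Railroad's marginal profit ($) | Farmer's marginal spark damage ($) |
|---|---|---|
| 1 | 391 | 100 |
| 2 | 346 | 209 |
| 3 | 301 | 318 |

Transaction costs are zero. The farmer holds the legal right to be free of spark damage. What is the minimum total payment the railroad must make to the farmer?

$309

Efficient level: marginal profit ≥ marginal spark damage through level 2, so k* = 2.
With the farmer holding the right, the railroad must at least compensate total damage at k*: 100 + 209 = 309.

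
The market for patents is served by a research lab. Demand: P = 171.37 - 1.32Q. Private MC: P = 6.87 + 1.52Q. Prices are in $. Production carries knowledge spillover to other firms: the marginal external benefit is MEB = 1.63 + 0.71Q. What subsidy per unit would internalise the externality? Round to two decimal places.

Social marginal cost = private MC − MEB = 5.24 + 0.81Q.
Set SMC = demand: 5.24 + 0.81Q = 171.37 - 1.32Q → Q* = 77.9953.
The Pigouvian subsidy equals MEB at Q*: 1.63 + 0.71×77.9953 = 57.0067.

subsidy = $57.01 per unit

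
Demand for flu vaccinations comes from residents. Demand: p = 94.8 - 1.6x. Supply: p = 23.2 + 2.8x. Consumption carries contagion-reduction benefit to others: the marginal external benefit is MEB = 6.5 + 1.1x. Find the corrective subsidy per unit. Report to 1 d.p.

Social marginal benefit = demand + MEB = 101.3 - 0.5x.
Set SMB = MC: 101.3 - 0.5x = 23.2 + 2.8x → x* = 23.6667.
The Pigouvian subsidy equals MEB at x*: 6.5 + 1.1×23.6667 = 32.5334.

subsidy = 32.5 per unit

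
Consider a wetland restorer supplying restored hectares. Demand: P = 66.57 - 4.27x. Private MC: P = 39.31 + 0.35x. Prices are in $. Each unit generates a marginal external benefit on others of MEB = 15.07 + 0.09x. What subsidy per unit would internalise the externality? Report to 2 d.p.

subsidy = $15.91 per unit

Social marginal cost = private MC − MEB = 24.24 + 0.26x.
Set SMC = demand: 24.24 + 0.26x = 66.57 - 4.27x → x* = 9.3444.
The Pigouvian subsidy equals MEB at x*: 15.07 + 0.09×9.3444 = 15.9110.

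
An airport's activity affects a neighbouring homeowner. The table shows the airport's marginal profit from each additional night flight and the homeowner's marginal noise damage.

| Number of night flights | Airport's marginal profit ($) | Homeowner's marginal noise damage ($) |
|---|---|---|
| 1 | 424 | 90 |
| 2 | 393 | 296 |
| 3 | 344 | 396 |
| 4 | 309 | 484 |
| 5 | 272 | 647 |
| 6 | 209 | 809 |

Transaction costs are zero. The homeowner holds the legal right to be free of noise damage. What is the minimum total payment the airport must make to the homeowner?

Efficient level: marginal profit ≥ marginal noise damage through level 2, so k* = 2.
With the homeowner holding the right, the airport must at least compensate total damage at k*: 90 + 296 = 386.

$386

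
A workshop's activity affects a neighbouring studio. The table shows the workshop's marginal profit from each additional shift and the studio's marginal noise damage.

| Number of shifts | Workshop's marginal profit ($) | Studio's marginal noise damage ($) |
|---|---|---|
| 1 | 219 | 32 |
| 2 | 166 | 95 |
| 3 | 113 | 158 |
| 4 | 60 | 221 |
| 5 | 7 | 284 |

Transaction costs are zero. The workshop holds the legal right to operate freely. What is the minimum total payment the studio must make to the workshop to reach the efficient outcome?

Left alone the workshop would choose level 5 (marginal profit stays positive).
Efficient level: k* = 2 (marginal profit ≥ marginal noise damage through 2).
The studio must at least cover the workshop's forgone profit from cutting 5→2: 113 + 60 + 7 = 180.

$180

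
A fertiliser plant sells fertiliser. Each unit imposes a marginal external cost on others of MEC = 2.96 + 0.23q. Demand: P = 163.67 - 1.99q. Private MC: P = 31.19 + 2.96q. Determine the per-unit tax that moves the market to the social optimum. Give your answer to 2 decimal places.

Social marginal cost = private MC + MEC = 34.15 + 3.19q.
Set SMC = demand: 34.15 + 3.19q = 163.67 - 1.99q → q* = 25.0039.
The Pigouvian tax equals MEC at q*: 2.96 + 0.23×25.0039 = 8.7109.

tax = 8.71 per unit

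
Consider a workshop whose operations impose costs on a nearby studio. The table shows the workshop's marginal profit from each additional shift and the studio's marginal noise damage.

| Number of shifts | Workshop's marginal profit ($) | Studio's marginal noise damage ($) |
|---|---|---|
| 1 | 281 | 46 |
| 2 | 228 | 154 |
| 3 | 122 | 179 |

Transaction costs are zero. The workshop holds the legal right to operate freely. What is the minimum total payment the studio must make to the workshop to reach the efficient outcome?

Left alone the workshop would choose level 3 (marginal profit stays positive).
Efficient level: k* = 2 (marginal profit ≥ marginal noise damage through 2).
The studio must at least cover the workshop's forgone profit from cutting 3→2: 122 = 122.

$122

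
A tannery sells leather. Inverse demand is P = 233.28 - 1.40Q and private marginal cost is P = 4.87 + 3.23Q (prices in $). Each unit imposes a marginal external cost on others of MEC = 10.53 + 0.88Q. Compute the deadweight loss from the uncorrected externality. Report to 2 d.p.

Market equilibrium (private): 4.87 + 3.23Q = 233.28 - 1.40Q → Q_m = 49.3326.
Social marginal cost = private MC + MEC = 15.40 + 4.11Q.
Set SMC = demand: 15.40 + 4.11Q = 233.28 - 1.40Q → Q* = 39.5426.
The welfare-loss triangle has base |Q_m − Q*| and height MEC(Q_m) (the vertical gap between SMC and demand is zero at Q* and MEC at Q_m).
DWL = ½ × 9.7900 × 53.9427 = 264.0495.

DWL = $264.05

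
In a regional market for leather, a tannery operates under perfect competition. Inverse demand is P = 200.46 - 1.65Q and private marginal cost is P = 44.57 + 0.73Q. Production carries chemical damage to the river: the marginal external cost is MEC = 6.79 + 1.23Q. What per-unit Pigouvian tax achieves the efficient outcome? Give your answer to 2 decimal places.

tax = 57.59 per unit

Social marginal cost = private MC + MEC = 51.36 + 1.96Q.
Set SMC = demand: 51.36 + 1.96Q = 200.46 - 1.65Q → Q* = 41.3019.
The Pigouvian tax equals MEC at Q*: 6.79 + 1.23×41.3019 = 57.5913.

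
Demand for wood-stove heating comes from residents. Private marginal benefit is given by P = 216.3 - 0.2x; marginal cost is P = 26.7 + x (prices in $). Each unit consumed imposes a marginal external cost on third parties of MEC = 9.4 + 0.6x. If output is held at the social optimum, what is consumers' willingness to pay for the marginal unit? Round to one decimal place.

Social marginal benefit = demand − MEC = 206.9 - 0.8x.
Set SMB = MC: 206.9 - 0.8x = 26.7 + x → x* = 100.1111.
Consumer price on the demand curve at x*: 216.3 − 0.2×100.1111 = 196.2778.

P = $196.3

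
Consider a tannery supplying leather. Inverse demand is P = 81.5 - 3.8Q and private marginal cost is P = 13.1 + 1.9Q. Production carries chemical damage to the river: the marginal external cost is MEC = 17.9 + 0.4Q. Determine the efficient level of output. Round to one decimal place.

Social marginal cost = private MC + MEC = 31.0 + 2.3Q.
Set SMC = demand: 31.0 + 2.3Q = 81.5 - 3.8Q → Q* = 8.2787.

Q* = 8.3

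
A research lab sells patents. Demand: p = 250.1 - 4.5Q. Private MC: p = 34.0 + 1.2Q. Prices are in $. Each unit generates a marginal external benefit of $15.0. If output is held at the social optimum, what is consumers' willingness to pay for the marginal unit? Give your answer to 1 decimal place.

Social marginal cost = private MC − MEB = 19.0 + 1.2Q.
Set SMC = demand: 19.0 + 1.2Q = 250.1 - 4.5Q → Q* = 40.5439.
Consumer price on the demand curve at Q*: 250.1 − 4.5×40.5439 = 67.6525.

P = $67.7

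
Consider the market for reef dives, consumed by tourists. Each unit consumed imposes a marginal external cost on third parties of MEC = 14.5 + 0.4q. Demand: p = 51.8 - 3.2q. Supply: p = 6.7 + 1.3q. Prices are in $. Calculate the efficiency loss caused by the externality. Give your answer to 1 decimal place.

Market equilibrium (private): 6.7 + 1.3q = 51.8 - 3.2q → q_m = 10.0222.
Social marginal benefit = demand − MEC = 37.3 - 3.6q.
Set SMB = MC: 37.3 - 3.6q = 6.7 + 1.3q → q* = 6.2449.
Between q* and q_m the wedge MC − SMB runs linearly from 0 to MEC(q_m), so the loss is a triangle.
DWL = ½ × 3.7773 × 18.5089 = 34.9568.

DWL = $35.0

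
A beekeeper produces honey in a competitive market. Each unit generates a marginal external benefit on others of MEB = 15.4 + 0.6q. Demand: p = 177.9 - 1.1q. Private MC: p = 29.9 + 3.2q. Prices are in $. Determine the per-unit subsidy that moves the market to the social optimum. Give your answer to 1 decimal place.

subsidy = $41.9 per unit

Social marginal cost = private MC − MEB = 14.5 + 2.6q.
Set SMC = demand: 14.5 + 2.6q = 177.9 - 1.1q → q* = 44.1622.
The Pigouvian subsidy equals MEB at q*: 15.4 + 0.6×44.1622 = 41.8973.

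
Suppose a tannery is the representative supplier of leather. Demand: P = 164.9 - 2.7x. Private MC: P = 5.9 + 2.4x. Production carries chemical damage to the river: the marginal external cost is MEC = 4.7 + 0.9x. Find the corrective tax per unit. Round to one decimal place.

Social marginal cost = private MC + MEC = 10.6 + 3.3x.
Set SMC = demand: 10.6 + 3.3x = 164.9 - 2.7x → x* = 25.7167.
The Pigouvian tax equals MEC at x*: 4.7 + 0.9×25.7167 = 27.8450.

tax = 27.8 per unit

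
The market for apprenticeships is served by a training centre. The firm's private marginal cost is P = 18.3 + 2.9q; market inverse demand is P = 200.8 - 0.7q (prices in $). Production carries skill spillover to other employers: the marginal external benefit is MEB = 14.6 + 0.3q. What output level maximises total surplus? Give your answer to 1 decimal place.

q* = 59.7

Social marginal cost = private MC − MEB = 3.7 + 2.6q.
Set SMC = demand: 3.7 + 2.6q = 200.8 - 0.7q → q* = 59.7273.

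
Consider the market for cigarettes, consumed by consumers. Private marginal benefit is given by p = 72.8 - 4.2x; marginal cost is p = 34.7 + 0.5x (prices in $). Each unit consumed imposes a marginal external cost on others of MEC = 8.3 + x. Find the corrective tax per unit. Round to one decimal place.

Social marginal benefit = demand − MEC = 64.5 - 5.2x.
Set SMB = MC: 64.5 - 5.2x = 34.7 + 0.5x → x* = 5.2281.
The Pigouvian tax equals MEC at x*: 8.3 + 1.0×5.2281 = 13.5281.

tax = $13.5 per unit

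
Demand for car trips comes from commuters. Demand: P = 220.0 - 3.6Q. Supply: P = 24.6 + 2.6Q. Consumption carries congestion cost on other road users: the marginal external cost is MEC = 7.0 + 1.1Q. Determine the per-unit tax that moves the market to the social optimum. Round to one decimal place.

Social marginal benefit = demand − MEC = 213.0 - 4.7Q.
Set SMB = MC: 213.0 - 4.7Q = 24.6 + 2.6Q → Q* = 25.8082.
The Pigouvian tax equals MEC at Q*: 7.0 + 1.1×25.8082 = 35.3890.

tax = 35.4 per unit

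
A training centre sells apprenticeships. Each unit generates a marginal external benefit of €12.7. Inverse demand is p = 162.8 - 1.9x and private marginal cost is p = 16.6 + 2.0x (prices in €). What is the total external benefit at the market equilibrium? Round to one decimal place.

€476.1

Market equilibrium (private): 16.6 + 2.0x = 162.8 - 1.9x → x_m = 37.4872.
Total external benefit = MEB × x_m = 12.7 × 37.4872 = 476.0874.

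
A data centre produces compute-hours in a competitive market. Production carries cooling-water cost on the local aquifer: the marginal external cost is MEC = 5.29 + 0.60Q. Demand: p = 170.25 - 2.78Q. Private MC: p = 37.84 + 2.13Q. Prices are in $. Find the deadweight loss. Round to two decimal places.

Market equilibrium (private): 37.84 + 2.13Q = 170.25 - 2.78Q → Q_m = 26.9674.
Social marginal cost = private MC + MEC = 43.13 + 2.73Q.
Set SMC = demand: 43.13 + 2.73Q = 170.25 - 2.78Q → Q* = 23.0708.
Between Q* and Q_m the wedge SMC − demand runs linearly from 0 to MEC(Q_m), so the loss is a triangle.
DWL = ½ × 3.8966 × 21.4704 = 41.8308.

DWL = $41.83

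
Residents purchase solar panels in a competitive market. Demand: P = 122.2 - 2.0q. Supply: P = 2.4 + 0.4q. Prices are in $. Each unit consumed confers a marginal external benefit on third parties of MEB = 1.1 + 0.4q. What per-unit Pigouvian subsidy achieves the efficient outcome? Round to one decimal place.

Social marginal benefit = demand + MEB = 123.3 - 1.6q.
Set SMB = MC: 123.3 - 1.6q = 2.4 + 0.4q → q* = 60.4500.
The Pigouvian subsidy equals MEB at q*: 1.1 + 0.4×60.4500 = 25.2800.

subsidy = $25.3 per unit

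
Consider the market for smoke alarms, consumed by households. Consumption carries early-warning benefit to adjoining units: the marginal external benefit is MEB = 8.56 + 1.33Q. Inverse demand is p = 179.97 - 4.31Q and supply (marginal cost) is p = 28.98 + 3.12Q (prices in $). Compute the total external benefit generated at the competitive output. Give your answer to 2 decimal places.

$448.58

Market equilibrium (private): 28.98 + 3.12Q = 179.97 - 4.31Q → Q_m = 20.3217.
Total external benefit = ∫₀^{Q_m} (8.56 + 1.33Q) dQ = 8.56×20.3217 + ½×1.33×20.3217² = 448.5798.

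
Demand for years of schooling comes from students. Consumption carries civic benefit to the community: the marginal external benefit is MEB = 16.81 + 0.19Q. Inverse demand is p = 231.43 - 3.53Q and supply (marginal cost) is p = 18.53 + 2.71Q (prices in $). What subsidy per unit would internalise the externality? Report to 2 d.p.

subsidy = $24.02 per unit

Social marginal benefit = demand + MEB = 248.24 - 3.34Q.
Set SMB = MC: 248.24 - 3.34Q = 18.53 + 2.71Q → Q* = 37.9686.
The Pigouvian subsidy equals MEB at Q*: 16.81 + 0.19×37.9686 = 24.0240.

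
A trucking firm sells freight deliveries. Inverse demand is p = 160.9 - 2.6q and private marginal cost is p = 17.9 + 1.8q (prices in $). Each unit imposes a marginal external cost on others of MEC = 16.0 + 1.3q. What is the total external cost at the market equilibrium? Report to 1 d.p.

$1206.6

Market equilibrium (private): 17.9 + 1.8q = 160.9 - 2.6q → q_m = 32.5000.
Total external cost = ∫₀^{q_m} (16.0 + 1.3q) dq = 16.0×32.5000 + ½×1.3×32.5000² = 1206.5625.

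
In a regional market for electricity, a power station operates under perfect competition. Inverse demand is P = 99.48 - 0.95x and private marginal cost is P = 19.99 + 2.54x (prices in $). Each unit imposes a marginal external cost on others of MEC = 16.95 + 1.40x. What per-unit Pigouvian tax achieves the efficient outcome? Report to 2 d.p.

tax = $34.86 per unit

Social marginal cost = private MC + MEC = 36.94 + 3.94x.
Set SMC = demand: 36.94 + 3.94x = 99.48 - 0.95x → x* = 12.7894.
The Pigouvian tax equals MEC at x*: 16.95 + 1.40×12.7894 = 34.8552.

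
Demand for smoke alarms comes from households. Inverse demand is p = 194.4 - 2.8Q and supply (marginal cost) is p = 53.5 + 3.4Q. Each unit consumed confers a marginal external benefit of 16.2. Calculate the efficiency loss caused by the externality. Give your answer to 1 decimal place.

Market equilibrium (private): 53.5 + 3.4Q = 194.4 - 2.8Q → Q_m = 22.7258.
Social marginal benefit = demand + MEB = 210.6 - 2.8Q.
Set SMB = MC: 210.6 - 2.8Q = 53.5 + 3.4Q → Q* = 25.3387.
The loss is the area between SMB and MC from Q* to Q_m; with linear curves that's a triangle of height MEB(Q_m).
DWL = ½ × 2.6129 × 16.2000 = 21.1645.

DWL = 21.2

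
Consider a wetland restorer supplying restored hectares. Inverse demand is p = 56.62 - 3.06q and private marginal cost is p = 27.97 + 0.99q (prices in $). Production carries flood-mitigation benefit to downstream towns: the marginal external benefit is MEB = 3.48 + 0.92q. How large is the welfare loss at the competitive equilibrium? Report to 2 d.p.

DWL = $15.94

Market equilibrium (private): 27.97 + 0.99q = 56.62 - 3.06q → q_m = 7.0741.
Social marginal cost = private MC − MEB = 24.49 + 0.07q.
Set SMC = demand: 24.49 + 0.07q = 56.62 - 3.06q → q* = 10.2652.
The welfare-loss triangle has base |q_m − q*| and height MEB(q_m) (the vertical gap between SMC and demand is zero at q* and MEB at q_m).
DWL = ½ × 3.1911 × 9.9881 = 15.9365.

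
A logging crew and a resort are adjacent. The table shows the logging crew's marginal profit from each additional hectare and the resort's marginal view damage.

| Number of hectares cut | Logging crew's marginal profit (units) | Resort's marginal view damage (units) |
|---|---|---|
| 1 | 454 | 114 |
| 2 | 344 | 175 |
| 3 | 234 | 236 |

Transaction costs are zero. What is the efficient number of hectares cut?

Bargaining reaches the level where marginal profit last exceeds marginal view damage.
That holds through level 2 (344 ≥ 175) but not at 3 (234 < 236).

2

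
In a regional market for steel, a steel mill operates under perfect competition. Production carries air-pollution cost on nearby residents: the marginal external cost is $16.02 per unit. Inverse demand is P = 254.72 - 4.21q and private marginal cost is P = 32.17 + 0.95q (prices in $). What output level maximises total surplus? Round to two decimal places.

Social marginal cost = private MC + MEC = 48.19 + 0.95q.
Set SMC = demand: 48.19 + 0.95q = 254.72 - 4.21q → q* = 40.0252.

q* = 40.03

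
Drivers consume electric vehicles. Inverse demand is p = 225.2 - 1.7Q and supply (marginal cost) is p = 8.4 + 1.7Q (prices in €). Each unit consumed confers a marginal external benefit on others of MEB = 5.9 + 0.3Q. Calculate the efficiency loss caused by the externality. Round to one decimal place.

DWL = €101.0

Market equilibrium (private): 8.4 + 1.7Q = 225.2 - 1.7Q → Q_m = 63.7647.
Social marginal benefit = demand + MEB = 231.1 - 1.4Q.
Set SMB = MC: 231.1 - 1.4Q = 8.4 + 1.7Q → Q* = 71.8387.
The loss is the area between SMB and MC from Q* to Q_m; with linear curves that's a triangle of height MEB(Q_m).
DWL = ½ × 8.0740 × 25.0294 = 101.0437.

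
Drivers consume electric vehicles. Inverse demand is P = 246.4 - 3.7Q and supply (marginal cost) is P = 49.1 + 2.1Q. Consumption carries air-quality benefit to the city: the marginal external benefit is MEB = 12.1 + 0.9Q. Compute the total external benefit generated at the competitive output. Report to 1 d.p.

Market equilibrium (private): 49.1 + 2.1Q = 246.4 - 3.7Q → Q_m = 34.0172.
Total external benefit = ∫₀^{Q_m} (12.1 + 0.9Q) dQ = 12.1×34.0172 + ½×0.9×34.0172² = 932.3346.

932.3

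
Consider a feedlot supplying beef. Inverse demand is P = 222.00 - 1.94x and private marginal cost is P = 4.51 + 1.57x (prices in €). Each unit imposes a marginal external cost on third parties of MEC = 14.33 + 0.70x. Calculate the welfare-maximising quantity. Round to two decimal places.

Social marginal cost = private MC + MEC = 18.84 + 2.27x.
Set SMC = demand: 18.84 + 2.27x = 222.00 - 1.94x → x* = 48.2565.

x* = 48.26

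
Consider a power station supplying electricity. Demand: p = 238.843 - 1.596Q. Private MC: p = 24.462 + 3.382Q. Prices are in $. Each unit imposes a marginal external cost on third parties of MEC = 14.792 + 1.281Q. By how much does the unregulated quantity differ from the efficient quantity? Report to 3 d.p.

11.177 units

Market equilibrium (private): 24.462 + 3.382Q = 238.843 - 1.596Q → Q_m = 43.0657.
Social marginal cost = private MC + MEC = 39.254 + 4.663Q.
Set SMC = demand: 39.254 + 4.663Q = 238.843 - 1.596Q → Q* = 31.8883.
Gap = |43.0657 − 31.8883| = 11.1774.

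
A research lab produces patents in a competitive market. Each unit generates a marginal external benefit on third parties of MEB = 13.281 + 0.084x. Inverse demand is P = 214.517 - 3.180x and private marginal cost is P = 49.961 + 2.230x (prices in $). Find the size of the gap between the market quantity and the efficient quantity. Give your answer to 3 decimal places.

2.973 units

Market equilibrium (private): 49.961 + 2.230x = 214.517 - 3.180x → x_m = 30.4170.
Social marginal cost = private MC − MEB = 36.680 + 2.146x.
Set SMC = demand: 36.680 + 2.146x = 214.517 - 3.180x → x* = 33.3903.
Gap = |30.4170 − 33.3903| = 2.9733.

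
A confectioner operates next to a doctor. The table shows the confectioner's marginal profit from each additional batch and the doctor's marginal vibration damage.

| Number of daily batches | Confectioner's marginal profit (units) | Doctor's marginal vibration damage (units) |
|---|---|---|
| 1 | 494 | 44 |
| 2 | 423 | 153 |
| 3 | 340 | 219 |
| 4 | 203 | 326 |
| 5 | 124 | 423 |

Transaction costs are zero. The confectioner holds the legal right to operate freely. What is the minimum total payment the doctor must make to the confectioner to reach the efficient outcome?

Left alone the confectioner would choose level 5 (marginal profit stays positive).
Efficient level: k* = 3 (marginal profit ≥ marginal vibration damage through 3).
The doctor must at least cover the confectioner's forgone profit from cutting 5→3: 203 + 124 = 327.

327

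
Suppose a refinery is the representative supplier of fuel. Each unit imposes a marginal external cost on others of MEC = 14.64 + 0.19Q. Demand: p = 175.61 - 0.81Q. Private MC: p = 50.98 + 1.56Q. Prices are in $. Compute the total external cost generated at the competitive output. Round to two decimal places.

Market equilibrium (private): 50.98 + 1.56Q = 175.61 - 0.81Q → Q_m = 52.5865.
Total external cost = ∫₀^{Q_m} (14.64 + 0.19Q) dQ = 14.64×52.5865 + ½×0.19×52.5865² = 1032.5737.

$1032.57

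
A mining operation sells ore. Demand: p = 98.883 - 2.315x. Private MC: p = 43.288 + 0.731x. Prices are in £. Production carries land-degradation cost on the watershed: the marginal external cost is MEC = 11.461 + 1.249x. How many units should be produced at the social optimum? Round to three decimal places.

x* = 10.276

Social marginal cost = private MC + MEC = 54.749 + 1.980x.
Set SMC = demand: 54.749 + 1.980x = 98.883 - 2.315x → x* = 10.2757.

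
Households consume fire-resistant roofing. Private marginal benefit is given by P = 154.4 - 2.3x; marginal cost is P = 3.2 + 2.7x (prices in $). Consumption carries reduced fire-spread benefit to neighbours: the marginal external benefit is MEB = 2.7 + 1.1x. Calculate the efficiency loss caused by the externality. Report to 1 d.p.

Market equilibrium (private): 3.2 + 2.7x = 154.4 - 2.3x → x_m = 30.2400.
Social marginal benefit = demand + MEB = 157.1 - 1.2x.
Set SMB = MC: 157.1 - 1.2x = 3.2 + 2.7x → x* = 39.4615.
Between x* and x_m the wedge SMB − MC runs linearly from 0 to MEB(x_m), so the loss is a triangle.
DWL = ½ × 9.2215 × 35.9640 = 165.8210.

DWL = $165.8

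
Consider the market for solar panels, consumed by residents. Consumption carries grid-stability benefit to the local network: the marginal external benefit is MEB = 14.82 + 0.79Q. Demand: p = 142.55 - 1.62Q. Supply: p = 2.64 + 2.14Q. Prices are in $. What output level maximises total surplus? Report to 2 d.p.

Q* = 52.10

Social marginal benefit = demand + MEB = 157.37 - 0.83Q.
Set SMB = MC: 157.37 - 0.83Q = 2.64 + 2.14Q → Q* = 52.0976.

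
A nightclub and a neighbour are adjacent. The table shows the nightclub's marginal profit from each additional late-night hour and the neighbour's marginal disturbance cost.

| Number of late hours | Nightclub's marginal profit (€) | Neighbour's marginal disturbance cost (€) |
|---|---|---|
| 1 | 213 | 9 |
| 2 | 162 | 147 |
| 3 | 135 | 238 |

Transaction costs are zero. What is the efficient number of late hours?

Bargaining reaches the level where marginal profit last exceeds marginal disturbance cost.
That holds through level 2 (162 ≥ 147) but not at 3 (135 < 238).

2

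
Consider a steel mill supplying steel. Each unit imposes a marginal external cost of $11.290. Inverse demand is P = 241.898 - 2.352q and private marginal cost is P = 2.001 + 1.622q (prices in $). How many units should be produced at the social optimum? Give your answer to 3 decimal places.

q* = 57.526

Social marginal cost = private MC + MEC = 13.291 + 1.622q.
Set SMC = demand: 13.291 + 1.622q = 241.898 - 2.352q → q* = 57.5257.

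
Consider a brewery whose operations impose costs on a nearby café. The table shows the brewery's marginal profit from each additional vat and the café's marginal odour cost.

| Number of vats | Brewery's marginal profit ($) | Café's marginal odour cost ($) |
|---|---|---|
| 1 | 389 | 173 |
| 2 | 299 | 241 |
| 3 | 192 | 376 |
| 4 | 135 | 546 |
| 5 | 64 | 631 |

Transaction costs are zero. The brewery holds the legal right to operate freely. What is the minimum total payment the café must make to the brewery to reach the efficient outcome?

$391

Left alone the brewery would choose level 5 (marginal profit stays positive).
Efficient level: k* = 2 (marginal profit ≥ marginal odour cost through 2).
The café must at least cover the brewery's forgone profit from cutting 5→2: 192 + 135 + 64 = 391.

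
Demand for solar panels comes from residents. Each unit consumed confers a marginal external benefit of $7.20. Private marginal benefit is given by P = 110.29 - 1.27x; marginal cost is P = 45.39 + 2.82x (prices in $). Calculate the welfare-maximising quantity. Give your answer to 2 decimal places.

Social marginal benefit = demand + MEB = 117.49 - 1.27x.
Set SMB = MC: 117.49 - 1.27x = 45.39 + 2.82x → x* = 17.6284.

x* = 17.63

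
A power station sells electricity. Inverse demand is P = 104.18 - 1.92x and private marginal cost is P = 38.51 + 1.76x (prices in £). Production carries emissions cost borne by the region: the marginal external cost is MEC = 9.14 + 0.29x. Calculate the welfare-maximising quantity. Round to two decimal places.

x* = 14.24

Social marginal cost = private MC + MEC = 47.65 + 2.05x.
Set SMC = demand: 47.65 + 2.05x = 104.18 - 1.92x → x* = 14.2393.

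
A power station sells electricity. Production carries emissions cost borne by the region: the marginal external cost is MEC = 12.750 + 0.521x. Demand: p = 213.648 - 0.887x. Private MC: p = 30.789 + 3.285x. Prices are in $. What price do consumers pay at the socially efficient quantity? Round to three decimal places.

Social marginal cost = private MC + MEC = 43.539 + 3.806x.
Set SMC = demand: 43.539 + 3.806x = 213.648 - 0.887x → x* = 36.2474.
Consumer price on the demand curve at x*: 213.648 − 0.887×36.2474 = 181.4966.

P = $181.497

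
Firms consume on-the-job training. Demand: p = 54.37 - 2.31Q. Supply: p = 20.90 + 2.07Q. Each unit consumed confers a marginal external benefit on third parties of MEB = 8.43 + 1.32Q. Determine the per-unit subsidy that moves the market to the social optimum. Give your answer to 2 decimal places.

Social marginal benefit = demand + MEB = 62.80 - 0.99Q.
Set SMB = MC: 62.80 - 0.99Q = 20.90 + 2.07Q → Q* = 13.6928.
The Pigouvian subsidy equals MEB at Q*: 8.43 + 1.32×13.6928 = 26.5045.

subsidy = 26.50 per unit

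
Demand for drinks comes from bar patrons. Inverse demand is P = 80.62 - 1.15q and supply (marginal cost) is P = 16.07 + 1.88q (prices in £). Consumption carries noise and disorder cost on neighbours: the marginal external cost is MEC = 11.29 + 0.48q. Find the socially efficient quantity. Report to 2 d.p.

q* = 15.17

Social marginal benefit = demand − MEC = 69.33 - 1.63q.
Set SMB = MC: 69.33 - 1.63q = 16.07 + 1.88q → q* = 15.1738.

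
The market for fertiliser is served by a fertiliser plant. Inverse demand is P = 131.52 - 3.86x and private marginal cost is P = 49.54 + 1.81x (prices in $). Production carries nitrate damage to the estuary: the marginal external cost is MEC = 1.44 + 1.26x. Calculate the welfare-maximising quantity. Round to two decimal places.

x* = 11.62

Social marginal cost = private MC + MEC = 50.98 + 3.07x.
Set SMC = demand: 50.98 + 3.07x = 131.52 - 3.86x → x* = 11.6219.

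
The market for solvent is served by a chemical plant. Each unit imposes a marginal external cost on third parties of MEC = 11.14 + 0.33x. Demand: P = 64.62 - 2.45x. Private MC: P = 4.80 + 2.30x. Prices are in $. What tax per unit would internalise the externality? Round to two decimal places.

tax = $14.30 per unit

Social marginal cost = private MC + MEC = 15.94 + 2.63x.
Set SMC = demand: 15.94 + 2.63x = 64.62 - 2.45x → x* = 9.5827.
The Pigouvian tax equals MEC at x*: 11.14 + 0.33×9.5827 = 14.3023.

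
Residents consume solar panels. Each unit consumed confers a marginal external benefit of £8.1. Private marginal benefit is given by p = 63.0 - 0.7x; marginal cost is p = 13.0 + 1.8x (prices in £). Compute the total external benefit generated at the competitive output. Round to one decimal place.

£162.0

Market equilibrium (private): 13.0 + 1.8x = 63.0 - 0.7x → x_m = 20.0000.
Total external benefit = MEB × x_m = 8.1 × 20.0000 = 162.0000.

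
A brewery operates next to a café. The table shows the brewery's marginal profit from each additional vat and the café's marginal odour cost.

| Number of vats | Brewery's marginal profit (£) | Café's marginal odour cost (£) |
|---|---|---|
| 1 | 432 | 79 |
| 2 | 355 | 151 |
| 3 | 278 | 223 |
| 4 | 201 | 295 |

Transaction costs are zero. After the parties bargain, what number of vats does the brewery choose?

Bargaining reaches the level where marginal profit last exceeds marginal odour cost.
That holds through level 3 (278 ≥ 223) but not at 4 (201 < 295).

3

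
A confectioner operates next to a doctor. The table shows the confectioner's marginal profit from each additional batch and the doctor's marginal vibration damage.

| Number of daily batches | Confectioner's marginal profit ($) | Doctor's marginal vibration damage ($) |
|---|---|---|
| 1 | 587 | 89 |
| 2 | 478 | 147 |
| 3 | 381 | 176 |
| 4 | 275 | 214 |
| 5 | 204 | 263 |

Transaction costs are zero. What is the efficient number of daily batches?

4

Bargaining reaches the level where marginal profit last exceeds marginal vibration damage.
That holds through level 4 (275 ≥ 214) but not at 5 (204 < 263).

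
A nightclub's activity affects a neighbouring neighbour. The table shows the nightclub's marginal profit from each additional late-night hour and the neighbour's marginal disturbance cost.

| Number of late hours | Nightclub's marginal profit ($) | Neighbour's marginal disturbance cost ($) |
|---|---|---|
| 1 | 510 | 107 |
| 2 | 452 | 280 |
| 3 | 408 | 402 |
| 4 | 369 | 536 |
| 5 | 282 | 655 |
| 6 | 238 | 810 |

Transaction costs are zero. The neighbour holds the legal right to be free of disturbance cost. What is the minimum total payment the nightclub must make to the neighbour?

Efficient level: marginal profit ≥ marginal disturbance cost through level 3, so k* = 3.
With the neighbour holding the right, the nightclub must at least compensate total damage at k*: 107 + 280 + 402 = 789.

$789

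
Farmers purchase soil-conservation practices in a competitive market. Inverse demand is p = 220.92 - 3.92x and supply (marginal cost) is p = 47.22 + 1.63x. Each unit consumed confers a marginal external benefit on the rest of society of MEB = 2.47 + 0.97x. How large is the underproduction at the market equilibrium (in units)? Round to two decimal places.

Market equilibrium (private): 47.22 + 1.63x = 220.92 - 3.92x → x_m = 31.2973.
Social marginal benefit = demand + MEB = 223.39 - 2.95x.
Set SMB = MC: 223.39 - 2.95x = 47.22 + 1.63x → x* = 38.4651.
Gap = |31.2973 − 38.4651| = 7.1678.

7.17 units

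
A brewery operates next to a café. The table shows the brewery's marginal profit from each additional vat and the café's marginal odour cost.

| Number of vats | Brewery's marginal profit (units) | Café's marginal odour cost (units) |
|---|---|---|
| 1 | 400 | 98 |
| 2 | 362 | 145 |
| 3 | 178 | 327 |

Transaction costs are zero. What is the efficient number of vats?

Bargaining reaches the level where marginal profit last exceeds marginal odour cost.
That holds through level 2 (362 ≥ 145) but not at 3 (178 < 327).

2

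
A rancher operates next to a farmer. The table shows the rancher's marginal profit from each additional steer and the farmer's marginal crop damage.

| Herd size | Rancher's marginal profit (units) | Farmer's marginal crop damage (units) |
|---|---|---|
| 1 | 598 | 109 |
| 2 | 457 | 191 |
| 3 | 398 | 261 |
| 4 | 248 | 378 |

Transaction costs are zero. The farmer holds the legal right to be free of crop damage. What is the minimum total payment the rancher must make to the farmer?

561

Efficient level: marginal profit ≥ marginal crop damage through level 3, so k* = 3.
With the farmer holding the right, the rancher must at least compensate total damage at k*: 109 + 191 + 261 = 561.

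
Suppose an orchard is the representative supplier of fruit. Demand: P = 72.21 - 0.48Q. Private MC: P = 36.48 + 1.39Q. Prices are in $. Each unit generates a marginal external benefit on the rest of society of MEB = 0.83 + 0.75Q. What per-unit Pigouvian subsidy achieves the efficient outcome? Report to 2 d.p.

subsidy = $25.31 per unit

Social marginal cost = private MC − MEB = 35.65 + 0.64Q.
Set SMC = demand: 35.65 + 0.64Q = 72.21 - 0.48Q → Q* = 32.6429.
The Pigouvian subsidy equals MEB at Q*: 0.83 + 0.75×32.6429 = 25.3122.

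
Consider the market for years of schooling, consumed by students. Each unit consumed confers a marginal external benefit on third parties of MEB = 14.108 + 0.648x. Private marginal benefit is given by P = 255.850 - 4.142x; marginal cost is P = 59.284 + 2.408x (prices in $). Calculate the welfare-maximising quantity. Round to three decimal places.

x* = 35.695

Social marginal benefit = demand + MEB = 269.958 - 3.494x.
Set SMB = MC: 269.958 - 3.494x = 59.284 + 2.408x → x* = 35.6954.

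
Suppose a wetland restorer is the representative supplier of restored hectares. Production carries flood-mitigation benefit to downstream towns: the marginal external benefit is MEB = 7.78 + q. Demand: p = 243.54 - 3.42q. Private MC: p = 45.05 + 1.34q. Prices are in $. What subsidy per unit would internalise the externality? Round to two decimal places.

subsidy = $62.64 per unit

Social marginal cost = private MC − MEB = 37.27 + 0.34q.
Set SMC = demand: 37.27 + 0.34q = 243.54 - 3.42q → q* = 54.8590.
The Pigouvian subsidy equals MEB at q*: 7.78 + 1.00×54.8590 = 62.6390.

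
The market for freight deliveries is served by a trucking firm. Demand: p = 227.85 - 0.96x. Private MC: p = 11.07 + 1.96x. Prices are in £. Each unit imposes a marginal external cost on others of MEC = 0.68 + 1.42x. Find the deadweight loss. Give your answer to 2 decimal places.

Market equilibrium (private): 11.07 + 1.96x = 227.85 - 0.96x → x_m = 74.2397.
Social marginal cost = private MC + MEC = 11.75 + 3.38x.
Set SMC = demand: 11.75 + 3.38x = 227.85 - 0.96x → x* = 49.7926.
The welfare-loss triangle has base |x_m − x*| and height MEC(x_m) (the vertical gap between SMC and demand is zero at x* and MEC at x_m).
DWL = ½ × 24.4471 × 106.1004 = 1296.9235.

DWL = £1296.92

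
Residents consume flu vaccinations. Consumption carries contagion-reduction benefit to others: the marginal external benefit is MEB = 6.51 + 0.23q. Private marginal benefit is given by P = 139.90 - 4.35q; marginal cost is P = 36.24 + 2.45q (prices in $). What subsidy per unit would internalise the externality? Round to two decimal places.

subsidy = $10.37 per unit

Social marginal benefit = demand + MEB = 146.41 - 4.12q.
Set SMB = MC: 146.41 - 4.12q = 36.24 + 2.45q → q* = 16.7686.
The Pigouvian subsidy equals MEB at q*: 6.51 + 0.23×16.7686 = 10.3668.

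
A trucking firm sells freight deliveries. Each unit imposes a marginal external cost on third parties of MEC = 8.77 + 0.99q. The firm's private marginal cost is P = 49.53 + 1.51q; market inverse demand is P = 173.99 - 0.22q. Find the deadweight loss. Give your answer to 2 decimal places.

Market equilibrium (private): 49.53 + 1.51q = 173.99 - 0.22q → q_m = 71.9422.
Social marginal cost = private MC + MEC = 58.30 + 2.50q.
Set SMC = demand: 58.30 + 2.50q = 173.99 - 0.22q → q* = 42.5331.
The loss is the area between SMC and demand from q* to q_m; with linear curves that's a triangle of height MEC(q_m).
DWL = ½ × 29.4091 × 79.9928 = 1176.2581.

DWL = 1176.26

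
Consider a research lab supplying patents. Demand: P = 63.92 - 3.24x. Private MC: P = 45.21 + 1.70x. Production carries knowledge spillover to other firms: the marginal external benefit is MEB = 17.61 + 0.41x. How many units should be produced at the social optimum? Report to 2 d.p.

Social marginal cost = private MC − MEB = 27.60 + 1.29x.
Set SMC = demand: 27.60 + 1.29x = 63.92 - 3.24x → x* = 8.0177.

x* = 8.02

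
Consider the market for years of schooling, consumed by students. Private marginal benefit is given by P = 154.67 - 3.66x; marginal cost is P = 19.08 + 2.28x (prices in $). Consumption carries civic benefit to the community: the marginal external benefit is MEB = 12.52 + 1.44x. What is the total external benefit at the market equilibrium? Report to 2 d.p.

Market equilibrium (private): 19.08 + 2.28x = 154.67 - 3.66x → x_m = 22.8266.
Total external benefit = ∫₀^{x_m} (12.52 + 1.44x) dx = 12.52×22.8266 + ½×1.44×22.8266² = 660.9477.

$660.95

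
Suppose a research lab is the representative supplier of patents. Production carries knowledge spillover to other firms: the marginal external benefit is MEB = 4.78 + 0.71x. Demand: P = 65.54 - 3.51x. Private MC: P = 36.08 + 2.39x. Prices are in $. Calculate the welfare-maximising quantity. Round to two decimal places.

x* = 6.60

Social marginal cost = private MC − MEB = 31.30 + 1.68x.
Set SMC = demand: 31.30 + 1.68x = 65.54 - 3.51x → x* = 6.5973.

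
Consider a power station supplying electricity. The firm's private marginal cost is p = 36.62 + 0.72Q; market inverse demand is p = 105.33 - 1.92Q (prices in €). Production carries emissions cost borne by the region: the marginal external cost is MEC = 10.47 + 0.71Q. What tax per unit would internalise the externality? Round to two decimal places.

tax = €22.81 per unit

Social marginal cost = private MC + MEC = 47.09 + 1.43Q.
Set SMC = demand: 47.09 + 1.43Q = 105.33 - 1.92Q → Q* = 17.3851.
The Pigouvian tax equals MEC at Q*: 10.47 + 0.71×17.3851 = 22.8134.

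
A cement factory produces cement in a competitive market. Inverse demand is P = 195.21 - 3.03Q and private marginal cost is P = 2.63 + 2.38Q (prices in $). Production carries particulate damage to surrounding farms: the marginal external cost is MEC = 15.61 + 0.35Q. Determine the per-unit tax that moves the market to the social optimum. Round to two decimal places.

Social marginal cost = private MC + MEC = 18.24 + 2.73Q.
Set SMC = demand: 18.24 + 2.73Q = 195.21 - 3.03Q → Q* = 30.7240.
The Pigouvian tax equals MEC at Q*: 15.61 + 0.35×30.7240 = 26.3634.

tax = $26.36 per unit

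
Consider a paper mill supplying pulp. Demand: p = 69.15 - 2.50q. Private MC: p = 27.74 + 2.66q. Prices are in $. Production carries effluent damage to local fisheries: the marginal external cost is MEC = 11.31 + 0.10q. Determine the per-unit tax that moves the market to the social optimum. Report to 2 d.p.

tax = $11.88 per unit

Social marginal cost = private MC + MEC = 39.05 + 2.76q.
Set SMC = demand: 39.05 + 2.76q = 69.15 - 2.50q → q* = 5.7224.
The Pigouvian tax equals MEC at q*: 11.31 + 0.10×5.7224 = 11.8822.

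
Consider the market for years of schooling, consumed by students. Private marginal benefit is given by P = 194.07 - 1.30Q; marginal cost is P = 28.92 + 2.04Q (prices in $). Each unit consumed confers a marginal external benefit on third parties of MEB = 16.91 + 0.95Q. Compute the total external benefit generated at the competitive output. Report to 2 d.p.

$1997.47

Market equilibrium (private): 28.92 + 2.04Q = 194.07 - 1.30Q → Q_m = 49.4461.
Total external benefit = ∫₀^{Q_m} (16.91 + 0.95Q) dQ = 16.91×49.4461 + ½×0.95×49.4461² = 1997.4690.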